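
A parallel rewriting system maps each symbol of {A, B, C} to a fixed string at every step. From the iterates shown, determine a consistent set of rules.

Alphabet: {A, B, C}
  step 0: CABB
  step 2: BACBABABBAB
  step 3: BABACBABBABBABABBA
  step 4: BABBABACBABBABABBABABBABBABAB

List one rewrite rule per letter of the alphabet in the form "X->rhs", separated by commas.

A->B, B->BA, C->AC

  step 3 ⇒ step 4: BABACBABBABBABABBA ⇒ BA·B·BA·B·AC·BA·B·BA·BA·B·BA·BA·B·BA·B·BA·BA·B
    A ↦ B
    B ↦ BA
    C ↦ AC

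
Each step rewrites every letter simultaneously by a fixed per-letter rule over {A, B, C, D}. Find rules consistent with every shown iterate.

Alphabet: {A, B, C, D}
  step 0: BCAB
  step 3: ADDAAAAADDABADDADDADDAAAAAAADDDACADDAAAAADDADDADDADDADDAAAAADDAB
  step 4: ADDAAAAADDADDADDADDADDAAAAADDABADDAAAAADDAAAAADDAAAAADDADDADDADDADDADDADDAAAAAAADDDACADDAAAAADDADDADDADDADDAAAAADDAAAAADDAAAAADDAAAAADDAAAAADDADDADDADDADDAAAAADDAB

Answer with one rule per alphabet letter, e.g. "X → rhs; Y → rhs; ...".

  step 3 ⇒ step 4: ADDAAAAADDABADDADDADDAAAAAAADDDACADDAAAAADDADDADDADDADDAAAAADDAB ⇒ ADD·AA·AA·ADD·ADD·ADD·ADD·ADD·AA·AA·ADD·AB·ADD·AA·AA·ADD·AA·AA·ADD·AA·AA·ADD·ADD·ADD·ADD·ADD·ADD·ADD·AA·AA·AA·ADD·DAC·ADD·AA·AA·ADD·ADD·ADD·ADD·ADD·AA·AA·ADD·AA·AA·ADD·AA·AA·ADD·AA·AA·ADD·AA·AA·ADD·ADD·ADD·ADD·ADD·AA·AA·ADD·AB
    A ↦ ADD
    B ↦ AB
    C ↦ DAC
    D ↦ AA

A->ADD, B->AB, C->DAC, D->AA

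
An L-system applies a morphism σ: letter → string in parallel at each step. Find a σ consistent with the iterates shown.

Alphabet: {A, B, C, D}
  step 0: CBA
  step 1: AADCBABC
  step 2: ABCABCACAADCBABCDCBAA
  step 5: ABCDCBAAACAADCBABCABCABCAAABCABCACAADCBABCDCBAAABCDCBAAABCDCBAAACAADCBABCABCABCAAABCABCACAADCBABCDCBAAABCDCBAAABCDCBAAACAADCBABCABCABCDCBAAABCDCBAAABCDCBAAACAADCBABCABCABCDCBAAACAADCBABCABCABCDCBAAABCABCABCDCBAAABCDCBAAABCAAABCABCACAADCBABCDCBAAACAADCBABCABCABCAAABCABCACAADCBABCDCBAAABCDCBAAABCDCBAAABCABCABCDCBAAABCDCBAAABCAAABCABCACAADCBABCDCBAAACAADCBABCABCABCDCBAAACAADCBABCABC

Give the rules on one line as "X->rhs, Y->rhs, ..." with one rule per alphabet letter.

  step 1 ⇒ step 2: AADCBABC ⇒ ABC·ABC·AC·AA·DCB·ABC·DCB·AA
    A ↦ ABC
    B ↦ DCB
    C ↦ AA
    D ↦ AC

A->ABC, B->DCB, C->AA, D->AC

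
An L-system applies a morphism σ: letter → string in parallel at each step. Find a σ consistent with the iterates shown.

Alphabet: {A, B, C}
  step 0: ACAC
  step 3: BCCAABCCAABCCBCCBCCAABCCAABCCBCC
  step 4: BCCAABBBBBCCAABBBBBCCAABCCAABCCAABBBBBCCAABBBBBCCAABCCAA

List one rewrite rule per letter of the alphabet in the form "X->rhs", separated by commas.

A->BB, B->BCC, C->A

  step 3 ⇒ step 4: BCCAABCCAABCCBCCBCCAABCCAABCCBCC ⇒ BCC·A·A·BB·BB·BCC·A·A·BB·BB·BCC·A·A·BCC·A·A·BCC·A·A·BB·BB·BCC·A·A·BB·BB·BCC·A·A·BCC·A·A
    A ↦ BB
    B ↦ BCC
    C ↦ A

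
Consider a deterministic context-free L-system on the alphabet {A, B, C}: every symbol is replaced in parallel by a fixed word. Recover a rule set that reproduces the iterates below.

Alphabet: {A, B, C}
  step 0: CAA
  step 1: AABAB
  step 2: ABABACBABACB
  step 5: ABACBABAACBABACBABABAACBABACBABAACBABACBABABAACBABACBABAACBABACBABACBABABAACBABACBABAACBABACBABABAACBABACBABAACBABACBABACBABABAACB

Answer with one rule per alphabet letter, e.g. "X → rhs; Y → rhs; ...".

  step 1 ⇒ step 2: AABAB ⇒ AB·AB·ACB·AB·ACB
    A ↦ AB
    B ↦ ACB
  step 0 ⇒ step 1: CAA ⇒ A·AB·AB
    C ↦ A

A->AB, B->ACB, C->A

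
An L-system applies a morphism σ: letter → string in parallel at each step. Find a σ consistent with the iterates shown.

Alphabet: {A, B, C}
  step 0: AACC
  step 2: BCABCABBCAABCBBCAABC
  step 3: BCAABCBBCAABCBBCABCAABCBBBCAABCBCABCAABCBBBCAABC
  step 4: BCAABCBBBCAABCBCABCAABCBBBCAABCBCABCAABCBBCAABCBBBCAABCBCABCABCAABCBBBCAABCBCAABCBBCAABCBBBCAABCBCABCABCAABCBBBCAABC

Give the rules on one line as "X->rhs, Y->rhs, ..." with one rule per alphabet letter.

  step 3 ⇒ step 4: BCAABCBBCAABCBBCABCAABCBBBCAABCBCABCAABCBBBCAABC ⇒ BCA·ABC·B·B·BCA·ABC·BCA·BCA·ABC·B·B·BCA·ABC·BCA·BCA·ABC·B·BCA·ABC·B·B·BCA·ABC·BCA·BCA·BCA·ABC·B·B·BCA·ABC·BCA·ABC·B·BCA·ABC·B·B·BCA·ABC·BCA·BCA·BCA·ABC·B·B·BCA·ABC
    A ↦ B
    B ↦ BCA
    C ↦ ABC

A->B, B->BCA, C->ABC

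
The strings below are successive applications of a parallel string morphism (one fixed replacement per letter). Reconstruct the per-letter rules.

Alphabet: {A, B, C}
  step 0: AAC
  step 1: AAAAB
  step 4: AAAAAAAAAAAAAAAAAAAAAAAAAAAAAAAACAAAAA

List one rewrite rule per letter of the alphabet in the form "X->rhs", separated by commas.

A->AA, B->CA, C->B

  step 0 ⇒ step 1: AAC ⇒ AA·AA·B
    A ↦ AA
    C ↦ B
    B ↦ CA  (constrained at step 1)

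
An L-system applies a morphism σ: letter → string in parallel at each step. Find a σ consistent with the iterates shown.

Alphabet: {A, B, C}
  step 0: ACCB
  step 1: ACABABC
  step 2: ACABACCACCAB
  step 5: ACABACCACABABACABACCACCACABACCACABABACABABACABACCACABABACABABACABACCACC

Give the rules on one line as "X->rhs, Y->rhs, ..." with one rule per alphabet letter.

  step 1 ⇒ step 2: ACABABC ⇒ AC·AB·AC·C·AC·C·AB
    A ↦ AC
    B ↦ C
    C ↦ AB

A->AC, B->C, C->AB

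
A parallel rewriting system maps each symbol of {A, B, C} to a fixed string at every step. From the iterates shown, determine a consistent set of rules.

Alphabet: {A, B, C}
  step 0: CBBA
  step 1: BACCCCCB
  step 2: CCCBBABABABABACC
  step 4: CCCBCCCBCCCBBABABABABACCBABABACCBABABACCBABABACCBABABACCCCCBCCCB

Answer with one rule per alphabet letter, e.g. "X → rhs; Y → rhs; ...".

A->CB, B->CC, C->BA

  step 1 ⇒ step 2: BACCCCCB ⇒ CC·CB·BA·BA·BA·BA·BA·CC
    A ↦ CB
    B ↦ CC
    C ↦ BA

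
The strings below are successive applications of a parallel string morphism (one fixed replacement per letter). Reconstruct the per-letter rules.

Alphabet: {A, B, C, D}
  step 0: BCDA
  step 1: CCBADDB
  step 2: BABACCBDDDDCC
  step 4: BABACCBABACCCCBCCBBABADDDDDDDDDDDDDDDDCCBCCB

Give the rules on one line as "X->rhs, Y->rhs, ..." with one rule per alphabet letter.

A->B, B->CC, C->BA, D->DD

  step 1 ⇒ step 2: CCBADDB ⇒ BA·BA·CC·B·DD·DD·CC
    A ↦ B
    B ↦ CC
    C ↦ BA
    D ↦ DD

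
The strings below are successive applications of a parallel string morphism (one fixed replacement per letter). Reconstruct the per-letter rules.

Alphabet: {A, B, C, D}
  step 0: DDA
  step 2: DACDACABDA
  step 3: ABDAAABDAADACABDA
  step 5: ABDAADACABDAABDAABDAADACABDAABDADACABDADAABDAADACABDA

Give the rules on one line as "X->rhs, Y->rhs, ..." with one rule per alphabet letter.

A->DA, B->C, C->A, D->AB

  step 2 ⇒ step 3: DACDACABDA ⇒ AB·DA·A·AB·DA·A·DA·C·AB·DA
    A ↦ DA
    B ↦ C
    C ↦ A
    D ↦ AB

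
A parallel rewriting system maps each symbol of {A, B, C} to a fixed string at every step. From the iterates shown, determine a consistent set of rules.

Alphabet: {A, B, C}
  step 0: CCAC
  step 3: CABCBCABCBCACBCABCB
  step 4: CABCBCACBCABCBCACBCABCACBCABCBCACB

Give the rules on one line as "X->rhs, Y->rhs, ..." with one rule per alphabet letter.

  step 3 ⇒ step 4: CABCBCABCBCACBCABCB ⇒ CA·B·CB·CA·CB·CA·B·CB·CA·CB·CA·B·CA·CB·CA·B·CB·CA·CB
    A ↦ B
    B ↦ CB
    C ↦ CA

A->B, B->CB, C->CA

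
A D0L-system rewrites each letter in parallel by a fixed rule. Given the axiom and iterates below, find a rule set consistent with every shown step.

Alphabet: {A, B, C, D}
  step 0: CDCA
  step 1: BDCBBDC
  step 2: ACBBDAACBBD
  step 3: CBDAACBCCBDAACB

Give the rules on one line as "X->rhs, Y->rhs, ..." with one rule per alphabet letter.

  step 2 ⇒ step 3: ACBBDAACBBD ⇒ C·BD·A·A·CB·C·C·BD·A·A·CB
    A ↦ C
    B ↦ A
    C ↦ BD
    D ↦ CB

A->C, B->A, C->BD, D->CB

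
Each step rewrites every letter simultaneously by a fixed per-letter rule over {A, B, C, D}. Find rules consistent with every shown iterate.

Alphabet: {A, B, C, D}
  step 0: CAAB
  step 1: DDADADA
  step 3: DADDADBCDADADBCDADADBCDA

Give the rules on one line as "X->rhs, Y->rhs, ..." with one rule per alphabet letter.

A->DA, B->DA, C->D, D->BC

  step 0 ⇒ step 1: CAAB ⇒ D·DA·DA·DA
    A ↦ DA
    B ↦ DA
    C ↦ D
    D ↦ BC  (constrained at step 1)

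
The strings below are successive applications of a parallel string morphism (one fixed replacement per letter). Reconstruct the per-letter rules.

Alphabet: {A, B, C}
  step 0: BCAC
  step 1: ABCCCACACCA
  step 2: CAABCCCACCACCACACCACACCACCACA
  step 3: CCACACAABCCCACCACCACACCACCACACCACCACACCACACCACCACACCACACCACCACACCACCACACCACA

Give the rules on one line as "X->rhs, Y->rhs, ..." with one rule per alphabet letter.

  step 2 ⇒ step 3: CAABCCCACCACCACACCACACCACCACA ⇒ CCA·CA·CA·ABC·CCA·CCA·CCA·CA·CCA·CCA·CA·CCA·CCA·CA·CCA·CA·CCA·CCA·CA·CCA·CA·CCA·CCA·CA·CCA·CCA·CA·CCA·CA
    A ↦ CA
    B ↦ ABC
    C ↦ CCA

A->CA, B->ABC, C->CCA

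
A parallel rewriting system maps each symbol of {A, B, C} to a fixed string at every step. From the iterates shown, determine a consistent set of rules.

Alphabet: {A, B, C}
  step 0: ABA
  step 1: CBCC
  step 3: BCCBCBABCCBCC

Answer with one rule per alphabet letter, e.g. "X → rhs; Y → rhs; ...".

A->C, B->BC, C->BA

  step 0 ⇒ step 1: ABA ⇒ C·BC·C
    A ↦ C
    B ↦ BC
    C ↦ BA  (constrained at step 1)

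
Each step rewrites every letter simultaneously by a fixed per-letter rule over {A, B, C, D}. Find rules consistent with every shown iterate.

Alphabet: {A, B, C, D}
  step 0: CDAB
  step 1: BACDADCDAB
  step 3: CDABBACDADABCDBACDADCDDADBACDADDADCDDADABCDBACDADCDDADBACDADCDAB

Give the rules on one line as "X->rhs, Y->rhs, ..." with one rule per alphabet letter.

A->CD, B->AB, C->BAC, D->DAD

  step 0 ⇒ step 1: CDAB ⇒ BAC·DAD·CD·AB
    A ↦ CD
    B ↦ AB
    C ↦ BAC
    D ↦ DAD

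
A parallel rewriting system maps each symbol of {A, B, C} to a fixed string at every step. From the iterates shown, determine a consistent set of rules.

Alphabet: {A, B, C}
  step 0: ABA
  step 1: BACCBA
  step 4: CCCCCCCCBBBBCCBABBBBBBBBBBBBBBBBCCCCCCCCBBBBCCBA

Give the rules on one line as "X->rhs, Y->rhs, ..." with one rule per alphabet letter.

A->BA, B->CC, C->BB

  step 0 ⇒ step 1: ABA ⇒ BA·CC·BA
    A ↦ BA
    B ↦ CC
    C ↦ BB  (constrained at step 1)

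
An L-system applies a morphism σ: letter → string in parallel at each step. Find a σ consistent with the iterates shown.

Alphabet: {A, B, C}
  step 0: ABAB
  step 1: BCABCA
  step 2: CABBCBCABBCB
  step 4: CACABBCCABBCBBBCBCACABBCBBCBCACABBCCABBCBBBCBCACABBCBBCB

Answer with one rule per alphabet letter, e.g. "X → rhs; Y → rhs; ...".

A->B, B->CA, C->BBC

  step 1 ⇒ step 2: BCABCA ⇒ CA·BBC·B·CA·BBC·B
    A ↦ B
    B ↦ CA
    C ↦ BBC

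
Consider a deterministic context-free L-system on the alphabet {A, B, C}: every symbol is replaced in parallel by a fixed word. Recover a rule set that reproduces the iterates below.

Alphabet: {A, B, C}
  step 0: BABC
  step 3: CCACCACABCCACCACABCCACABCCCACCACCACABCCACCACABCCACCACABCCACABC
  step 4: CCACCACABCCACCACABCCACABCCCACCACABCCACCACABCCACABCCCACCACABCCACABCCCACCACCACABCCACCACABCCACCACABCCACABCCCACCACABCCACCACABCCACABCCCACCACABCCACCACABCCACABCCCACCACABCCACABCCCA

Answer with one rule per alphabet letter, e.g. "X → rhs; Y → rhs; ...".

  step 3 ⇒ step 4: CCACCACABCCACCACABCCACABCCCACCACCACABCCACCACABCCACCACABCCACABC ⇒ CCA·CCA·CAB·CCA·CCA·CAB·CCA·CAB·C·CCA·CCA·CAB·CCA·CCA·CAB·CCA·CAB·C·CCA·CCA·CAB·CCA·CAB·C·CCA·CCA·CCA·CAB·CCA·CCA·CAB·CCA·CCA·CAB·CCA·CAB·C·CCA·CCA·CAB·CCA·CCA·CAB·CCA·CAB·C·CCA·CCA·CAB·CCA·CCA·CAB·CCA·CAB·C·CCA·CCA·CAB·CCA·CAB·C·CCA
    A ↦ CAB
    B ↦ C
    C ↦ CCA

A->CAB, B->C, C->CCA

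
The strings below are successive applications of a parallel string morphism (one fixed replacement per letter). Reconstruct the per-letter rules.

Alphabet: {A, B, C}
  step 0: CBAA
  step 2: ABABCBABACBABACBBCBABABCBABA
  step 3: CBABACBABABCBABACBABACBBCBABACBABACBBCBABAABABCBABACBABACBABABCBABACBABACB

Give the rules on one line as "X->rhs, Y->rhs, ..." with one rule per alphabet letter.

A->CB, B->ABA, C->BCB

  step 2 ⇒ step 3: ABABCBABACBABACBBCBABABCBABA ⇒ CB·ABA·CB·ABA·BCB·ABA·CB·ABA·CB·BCB·ABA·CB·ABA·CB·BCB·ABA·ABA·BCB·ABA·CB·ABA·CB·ABA·BCB·ABA·CB·ABA·CB
    A ↦ CB
    B ↦ ABA
    C ↦ BCB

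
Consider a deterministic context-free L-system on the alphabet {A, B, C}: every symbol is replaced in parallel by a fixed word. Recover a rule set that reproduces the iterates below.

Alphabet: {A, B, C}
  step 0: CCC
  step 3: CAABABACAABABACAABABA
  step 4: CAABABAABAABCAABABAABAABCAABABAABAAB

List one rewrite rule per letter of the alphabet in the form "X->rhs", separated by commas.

  step 3 ⇒ step 4: CAABABACAABABACAABABA ⇒ CA·AB·AB·A·AB·A·AB·CA·AB·AB·A·AB·A·AB·CA·AB·AB·A·AB·A·AB
    A ↦ AB
    B ↦ A
    C ↦ CA

A->AB, B->A, C->CA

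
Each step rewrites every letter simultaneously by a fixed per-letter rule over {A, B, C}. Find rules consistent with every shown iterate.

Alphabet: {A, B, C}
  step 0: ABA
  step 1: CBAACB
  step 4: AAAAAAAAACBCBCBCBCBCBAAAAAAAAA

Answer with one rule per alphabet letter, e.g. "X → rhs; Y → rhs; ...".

  step 0 ⇒ step 1: ABA ⇒ CB·AA·CB
    A ↦ CB
    B ↦ AA
    C ↦ A  (constrained at step 1)

A->CB, B->AA, C->A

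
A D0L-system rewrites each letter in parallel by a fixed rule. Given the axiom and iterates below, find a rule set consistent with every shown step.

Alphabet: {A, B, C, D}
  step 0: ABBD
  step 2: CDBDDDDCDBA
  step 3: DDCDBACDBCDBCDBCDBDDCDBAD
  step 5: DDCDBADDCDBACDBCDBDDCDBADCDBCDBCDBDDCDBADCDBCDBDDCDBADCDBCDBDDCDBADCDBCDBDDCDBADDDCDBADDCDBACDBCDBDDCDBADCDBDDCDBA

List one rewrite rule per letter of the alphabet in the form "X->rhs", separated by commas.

A->D, B->A, C->DD, D->CDB

  step 2 ⇒ step 3: CDBDDDDCDBA ⇒ DD·CDB·A·CDB·CDB·CDB·CDB·DD·CDB·A·D
    A ↦ D
    B ↦ A
    C ↦ DD
    D ↦ CDB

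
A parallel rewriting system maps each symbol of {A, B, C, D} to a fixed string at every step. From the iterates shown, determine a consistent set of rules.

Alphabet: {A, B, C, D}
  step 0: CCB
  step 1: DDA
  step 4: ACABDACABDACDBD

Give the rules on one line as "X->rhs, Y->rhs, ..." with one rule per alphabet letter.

A->AC, B->A, C->D, D->BD

  step 0 ⇒ step 1: CCB ⇒ D·D·A
    B ↦ A
    C ↦ D
    A ↦ AC  (constrained at step 1)
    D ↦ BD  (constrained at step 1)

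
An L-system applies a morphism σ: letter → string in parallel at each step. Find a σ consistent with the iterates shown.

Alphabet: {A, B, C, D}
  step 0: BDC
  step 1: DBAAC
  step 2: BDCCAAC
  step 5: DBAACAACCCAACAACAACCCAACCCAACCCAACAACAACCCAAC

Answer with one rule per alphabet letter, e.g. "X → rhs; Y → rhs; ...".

  step 1 ⇒ step 2: DBAAC ⇒ B·D·C·C·AAC
    A ↦ C
    B ↦ D
    C ↦ AAC
    D ↦ B

A->C, B->D, C->AAC, D->B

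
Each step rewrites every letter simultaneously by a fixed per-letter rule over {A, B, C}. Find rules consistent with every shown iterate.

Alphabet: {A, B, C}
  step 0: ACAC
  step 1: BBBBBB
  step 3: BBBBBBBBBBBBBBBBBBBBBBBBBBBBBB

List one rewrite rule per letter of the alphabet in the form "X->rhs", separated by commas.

A->BB, B->ACA, C->B

  step 0 ⇒ step 1: ACAC ⇒ BB·B·BB·B
    A ↦ BB
    C ↦ B
    B ↦ ACA  (constrained at step 1)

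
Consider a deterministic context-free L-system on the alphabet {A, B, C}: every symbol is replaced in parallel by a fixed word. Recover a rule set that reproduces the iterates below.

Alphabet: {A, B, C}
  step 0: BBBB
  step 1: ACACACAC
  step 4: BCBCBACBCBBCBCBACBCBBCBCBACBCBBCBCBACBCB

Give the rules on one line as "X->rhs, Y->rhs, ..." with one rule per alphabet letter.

A->B, B->AC, C->CB

  step 0 ⇒ step 1: BBBB ⇒ AC·AC·AC·AC
    B ↦ AC
    A ↦ B  (constrained at step 1)
    C ↦ CB  (constrained at step 1)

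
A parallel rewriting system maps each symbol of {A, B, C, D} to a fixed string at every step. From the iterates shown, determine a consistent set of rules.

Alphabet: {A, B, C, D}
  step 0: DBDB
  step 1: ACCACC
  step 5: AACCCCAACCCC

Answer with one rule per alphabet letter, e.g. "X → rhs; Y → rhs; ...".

  step 0 ⇒ step 1: DBDB ⇒ A·CC·A·CC
    B ↦ CC
    D ↦ A
    A ↦ B  (constrained at step 1)
    C ↦ D  (constrained at step 1)

A->B, B->CC, C->D, D->A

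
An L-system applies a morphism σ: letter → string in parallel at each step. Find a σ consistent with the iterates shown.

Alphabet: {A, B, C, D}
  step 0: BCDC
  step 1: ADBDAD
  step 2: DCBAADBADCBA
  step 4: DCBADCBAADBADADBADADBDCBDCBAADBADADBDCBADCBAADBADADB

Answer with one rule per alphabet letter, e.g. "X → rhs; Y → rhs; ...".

A->DCB, B->ADB, C->D, D->A

  step 1 ⇒ step 2: ADBDAD ⇒ DCB·A·ADB·A·DCB·A
    A ↦ DCB
    B ↦ ADB
    D ↦ A
  step 0 ⇒ step 1: BCDC ⇒ ADB·D·A·D
    C ↦ D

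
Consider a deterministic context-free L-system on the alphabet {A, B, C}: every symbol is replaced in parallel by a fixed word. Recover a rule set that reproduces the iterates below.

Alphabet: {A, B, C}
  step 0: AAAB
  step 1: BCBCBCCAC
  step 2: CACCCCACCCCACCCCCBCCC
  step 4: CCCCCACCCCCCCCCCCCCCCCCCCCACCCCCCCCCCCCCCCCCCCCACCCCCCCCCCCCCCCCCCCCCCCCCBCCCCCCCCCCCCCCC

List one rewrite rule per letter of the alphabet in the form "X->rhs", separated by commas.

A->BC, B->CAC, C->CC

  step 1 ⇒ step 2: BCBCBCCAC ⇒ CAC·CC·CAC·CC·CAC·CC·CC·BC·CC
    A ↦ BC
    B ↦ CAC
    C ↦ CC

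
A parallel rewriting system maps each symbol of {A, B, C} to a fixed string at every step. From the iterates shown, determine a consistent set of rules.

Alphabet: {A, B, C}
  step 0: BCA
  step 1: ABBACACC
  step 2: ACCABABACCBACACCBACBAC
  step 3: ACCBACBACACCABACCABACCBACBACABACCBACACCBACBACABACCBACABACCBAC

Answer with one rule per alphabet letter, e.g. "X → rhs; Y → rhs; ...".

A->ACC, B->AB, C->BAC

  step 2 ⇒ step 3: ACCABABACCBACACCBACBAC ⇒ ACC·BAC·BAC·ACC·AB·ACC·AB·ACC·BAC·BAC·AB·ACC·BAC·ACC·BAC·BAC·AB·ACC·BAC·AB·ACC·BAC
    A ↦ ACC
    B ↦ AB
    C ↦ BAC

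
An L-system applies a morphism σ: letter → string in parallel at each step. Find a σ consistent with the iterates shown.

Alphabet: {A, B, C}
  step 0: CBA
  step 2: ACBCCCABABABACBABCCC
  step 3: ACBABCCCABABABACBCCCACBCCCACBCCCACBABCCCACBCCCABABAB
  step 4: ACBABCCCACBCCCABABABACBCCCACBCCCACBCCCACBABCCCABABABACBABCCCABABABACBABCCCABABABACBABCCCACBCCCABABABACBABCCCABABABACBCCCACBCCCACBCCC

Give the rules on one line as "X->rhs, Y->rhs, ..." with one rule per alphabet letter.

A->ACB, B->CCC, C->AB

  step 3 ⇒ step 4: ACBABCCCABABABACBCCCACBCCCACBCCCACBABCCCACBCCCABABAB ⇒ ACB·AB·CCC·ACB·CCC·AB·AB·AB·ACB·CCC·ACB·CCC·ACB·CCC·ACB·AB·CCC·AB·AB·AB·ACB·AB·CCC·AB·AB·AB·ACB·AB·CCC·AB·AB·AB·ACB·AB·CCC·ACB·CCC·AB·AB·AB·ACB·AB·CCC·AB·AB·AB·ACB·CCC·ACB·CCC·ACB·CCC
    A ↦ ACB
    B ↦ CCC
    C ↦ AB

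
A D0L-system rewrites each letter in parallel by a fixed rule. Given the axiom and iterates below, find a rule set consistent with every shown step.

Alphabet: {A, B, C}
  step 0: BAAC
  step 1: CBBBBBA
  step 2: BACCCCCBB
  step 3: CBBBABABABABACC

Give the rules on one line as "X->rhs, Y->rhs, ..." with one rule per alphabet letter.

A->BB, B->C, C->BA

  step 2 ⇒ step 3: BACCCCCBB ⇒ C·BB·BA·BA·BA·BA·BA·C·C
    A ↦ BB
    B ↦ C
    C ↦ BA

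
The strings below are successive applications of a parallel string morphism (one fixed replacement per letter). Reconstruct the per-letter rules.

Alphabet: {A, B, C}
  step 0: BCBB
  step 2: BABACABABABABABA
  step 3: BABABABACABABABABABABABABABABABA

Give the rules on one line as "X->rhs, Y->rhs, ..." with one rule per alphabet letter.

A->BA, B->BA, C->CA

  step 2 ⇒ step 3: BABACABABABABABA ⇒ BA·BA·BA·BA·CA·BA·BA·BA·BA·BA·BA·BA·BA·BA·BA·BA
    A ↦ BA
    B ↦ BA
    C ↦ CA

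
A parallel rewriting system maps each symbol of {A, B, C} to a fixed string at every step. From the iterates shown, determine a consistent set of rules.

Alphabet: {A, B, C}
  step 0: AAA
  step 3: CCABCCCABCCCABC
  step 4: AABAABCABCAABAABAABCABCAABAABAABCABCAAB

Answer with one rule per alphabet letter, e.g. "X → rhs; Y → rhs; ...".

  step 3 ⇒ step 4: CCABCCCABCCCABC ⇒ AAB·AAB·C·ABC·AAB·AAB·AAB·C·ABC·AAB·AAB·AAB·C·ABC·AAB
    A ↦ C
    B ↦ ABC
    C ↦ AAB

A->C, B->ABC, C->AAB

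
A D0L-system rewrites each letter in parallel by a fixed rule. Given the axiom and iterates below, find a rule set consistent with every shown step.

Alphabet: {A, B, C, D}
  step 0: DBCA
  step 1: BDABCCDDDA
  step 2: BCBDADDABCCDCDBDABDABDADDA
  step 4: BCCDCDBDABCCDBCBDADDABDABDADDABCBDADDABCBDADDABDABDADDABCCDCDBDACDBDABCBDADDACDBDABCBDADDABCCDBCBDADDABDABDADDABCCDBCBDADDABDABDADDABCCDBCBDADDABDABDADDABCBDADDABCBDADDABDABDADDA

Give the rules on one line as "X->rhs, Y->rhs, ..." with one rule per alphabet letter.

A->DDA, B->BC, C->CD, D->BDA

  step 1 ⇒ step 2: BDABCCDDDA ⇒ BC·BDA·DDA·BC·CD·CD·BDA·BDA·BDA·DDA
    A ↦ DDA
    B ↦ BC
    C ↦ CD
    D ↦ BDA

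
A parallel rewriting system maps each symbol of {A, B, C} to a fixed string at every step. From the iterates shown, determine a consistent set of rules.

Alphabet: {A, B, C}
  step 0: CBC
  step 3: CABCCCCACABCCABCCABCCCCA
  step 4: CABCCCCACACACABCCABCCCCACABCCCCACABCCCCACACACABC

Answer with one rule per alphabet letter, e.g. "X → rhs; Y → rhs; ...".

  step 3 ⇒ step 4: CABCCCCACABCCABCCABCCCCA ⇒ CA·BC·CC·CA·CA·CA·CA·BC·CA·BC·CC·CA·CA·BC·CC·CA·CA·BC·CC·CA·CA·CA·CA·BC
    A ↦ BC
    B ↦ CC
    C ↦ CA

A->BC, B->CC, C->CA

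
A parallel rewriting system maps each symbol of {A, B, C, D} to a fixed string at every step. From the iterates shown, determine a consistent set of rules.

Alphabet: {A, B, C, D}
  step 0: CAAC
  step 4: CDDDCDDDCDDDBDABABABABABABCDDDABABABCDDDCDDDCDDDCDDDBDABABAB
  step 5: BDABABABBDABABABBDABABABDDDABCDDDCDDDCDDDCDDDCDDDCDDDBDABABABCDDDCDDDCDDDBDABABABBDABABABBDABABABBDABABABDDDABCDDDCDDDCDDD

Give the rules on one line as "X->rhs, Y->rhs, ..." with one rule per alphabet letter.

  step 4 ⇒ step 5: CDDDCDDDCDDDBDABABABABABABCDDDABABABCDDDCDDDCDDDCDDDBDABABAB ⇒ BD·AB·AB·AB·BD·AB·AB·AB·BD·AB·AB·AB·DDD·AB·C·DDD·C·DDD·C·DDD·C·DDD·C·DDD·C·DDD·BD·AB·AB·AB·C·DDD·C·DDD·C·DDD·BD·AB·AB·AB·BD·AB·AB·AB·BD·AB·AB·AB·BD·AB·AB·AB·DDD·AB·C·DDD·C·DDD·C·DDD
    A ↦ C
    B ↦ DDD
    C ↦ BD
    D ↦ AB

A->C, B->DDD, C->BD, D->AB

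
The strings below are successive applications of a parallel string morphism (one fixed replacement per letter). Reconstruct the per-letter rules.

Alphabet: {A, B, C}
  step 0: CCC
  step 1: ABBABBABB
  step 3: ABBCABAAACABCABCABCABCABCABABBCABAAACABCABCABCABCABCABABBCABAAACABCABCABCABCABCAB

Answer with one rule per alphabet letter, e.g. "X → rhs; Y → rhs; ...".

  step 0 ⇒ step 1: CCC ⇒ ABB·ABB·ABB
    C ↦ ABB
    A ↦ CAB  (constrained at step 1)
    B ↦ AAA  (constrained at step 1)

A->CAB, B->AAA, C->ABB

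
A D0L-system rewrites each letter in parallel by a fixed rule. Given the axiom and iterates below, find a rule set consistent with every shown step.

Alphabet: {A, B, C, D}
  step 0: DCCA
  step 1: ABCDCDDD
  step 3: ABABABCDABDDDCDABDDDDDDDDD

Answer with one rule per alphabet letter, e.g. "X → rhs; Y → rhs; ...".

  step 0 ⇒ step 1: DCCA ⇒ AB·CD·CD·DD
    A ↦ DD
    C ↦ CD
    D ↦ AB
    B ↦ D  (constrained at step 1)

A->DD, B->D, C->CD, D->AB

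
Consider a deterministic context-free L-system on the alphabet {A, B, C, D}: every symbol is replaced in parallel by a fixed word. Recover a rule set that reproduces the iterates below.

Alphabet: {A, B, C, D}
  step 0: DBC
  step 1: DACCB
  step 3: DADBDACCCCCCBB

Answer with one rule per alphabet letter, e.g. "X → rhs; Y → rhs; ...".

A->DB, B->CC, C->B, D->DA

  step 0 ⇒ step 1: DBC ⇒ DA·CC·B
    B ↦ CC
    C ↦ B
    D ↦ DA
    A ↦ DB  (constrained at step 1)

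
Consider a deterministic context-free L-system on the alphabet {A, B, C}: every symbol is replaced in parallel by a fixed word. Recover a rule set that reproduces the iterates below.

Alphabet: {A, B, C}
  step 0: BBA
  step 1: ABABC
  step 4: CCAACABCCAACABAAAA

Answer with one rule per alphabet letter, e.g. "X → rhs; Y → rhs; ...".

  step 0 ⇒ step 1: BBA ⇒ AB·AB·C
    A ↦ C
    B ↦ AB
    C ↦ AA  (constrained at step 1)

A->C, B->AB, C->AA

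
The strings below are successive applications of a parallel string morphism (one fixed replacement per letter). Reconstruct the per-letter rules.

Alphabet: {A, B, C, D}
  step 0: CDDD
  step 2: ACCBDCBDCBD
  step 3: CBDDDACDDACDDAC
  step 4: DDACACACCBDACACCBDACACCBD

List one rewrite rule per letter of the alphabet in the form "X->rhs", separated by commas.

  step 3 ⇒ step 4: CBDDDACDDACDDAC ⇒ D·D·AC·AC·AC·CB·D·AC·AC·CB·D·AC·AC·CB·D
    A ↦ CB
    B ↦ D
    C ↦ D
    D ↦ AC

A->CB, B->D, C->D, D->AC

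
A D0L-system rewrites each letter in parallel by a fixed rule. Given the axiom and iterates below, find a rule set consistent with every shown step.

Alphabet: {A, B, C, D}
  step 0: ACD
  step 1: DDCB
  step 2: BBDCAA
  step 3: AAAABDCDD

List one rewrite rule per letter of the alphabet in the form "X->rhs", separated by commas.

  step 2 ⇒ step 3: BBDCAA ⇒ AA·AA·B·DC·D·D
    A ↦ D
    B ↦ AA
    C ↦ DC
    D ↦ B

A->D, B->AA, C->DC, D->B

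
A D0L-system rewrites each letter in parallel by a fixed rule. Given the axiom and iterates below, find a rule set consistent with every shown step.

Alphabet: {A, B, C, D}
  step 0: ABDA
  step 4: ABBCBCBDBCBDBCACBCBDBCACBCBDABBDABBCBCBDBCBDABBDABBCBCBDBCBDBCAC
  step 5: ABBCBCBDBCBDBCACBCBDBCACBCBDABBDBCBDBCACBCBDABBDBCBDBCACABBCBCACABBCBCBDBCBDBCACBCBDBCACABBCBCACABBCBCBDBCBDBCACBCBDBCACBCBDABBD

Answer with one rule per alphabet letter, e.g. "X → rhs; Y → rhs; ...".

  step 4 ⇒ step 5: ABBCBCBDBCBDBCACBCBDBCACBCBDABBDABBCBCBDBCBDABBDABBCBCBDBCBDBCAC ⇒ AB·BC·BC·BD·BC·BD·BC·AC·BC·BD·BC·AC·BC·BD·AB·BD·BC·BD·BC·AC·BC·BD·AB·BD·BC·BD·BC·AC·AB·BC·BC·AC·AB·BC·BC·BD·BC·BD·BC·AC·BC·BD·BC·AC·AB·BC·BC·AC·AB·BC·BC·BD·BC·BD·BC·AC·BC·BD·BC·AC·BC·BD·AB·BD
    A ↦ AB
    B ↦ BC
    C ↦ BD
    D ↦ AC

A->AB, B->BC, C->BD, D->AC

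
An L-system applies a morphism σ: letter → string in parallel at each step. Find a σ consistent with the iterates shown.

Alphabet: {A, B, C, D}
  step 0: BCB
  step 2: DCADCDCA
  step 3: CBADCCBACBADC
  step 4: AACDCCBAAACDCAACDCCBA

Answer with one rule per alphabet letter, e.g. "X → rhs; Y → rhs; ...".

  step 3 ⇒ step 4: CBADCCBACBADC ⇒ A·AC·DC·CB·A·A·AC·DC·A·AC·DC·CB·A
    A ↦ DC
    B ↦ AC
    C ↦ A
    D ↦ CB

A->DC, B->AC, C->A, D->CB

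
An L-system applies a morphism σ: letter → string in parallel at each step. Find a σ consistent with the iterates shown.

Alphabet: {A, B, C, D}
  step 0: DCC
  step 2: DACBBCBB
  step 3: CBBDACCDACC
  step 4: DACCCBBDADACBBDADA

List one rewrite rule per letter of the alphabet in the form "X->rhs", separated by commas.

  step 3 ⇒ step 4: CBBDACCDACC ⇒ DA·C·C·C·BB·DA·DA·C·BB·DA·DA
    A ↦ BB
    B ↦ C
    C ↦ DA
    D ↦ C

A->BB, B->C, C->DA, D->C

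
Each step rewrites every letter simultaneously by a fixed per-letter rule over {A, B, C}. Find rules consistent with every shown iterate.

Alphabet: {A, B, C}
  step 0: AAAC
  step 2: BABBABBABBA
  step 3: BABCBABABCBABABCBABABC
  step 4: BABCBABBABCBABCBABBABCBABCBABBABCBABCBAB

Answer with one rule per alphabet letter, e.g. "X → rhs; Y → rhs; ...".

A->BC, B->BA, C->B

  step 3 ⇒ step 4: BABCBABABCBABABCBABABC ⇒ BA·BC·BA·B·BA·BC·BA·BC·BA·B·BA·BC·BA·BC·BA·B·BA·BC·BA·BC·BA·B
    A ↦ BC
    B ↦ BA
    C ↦ B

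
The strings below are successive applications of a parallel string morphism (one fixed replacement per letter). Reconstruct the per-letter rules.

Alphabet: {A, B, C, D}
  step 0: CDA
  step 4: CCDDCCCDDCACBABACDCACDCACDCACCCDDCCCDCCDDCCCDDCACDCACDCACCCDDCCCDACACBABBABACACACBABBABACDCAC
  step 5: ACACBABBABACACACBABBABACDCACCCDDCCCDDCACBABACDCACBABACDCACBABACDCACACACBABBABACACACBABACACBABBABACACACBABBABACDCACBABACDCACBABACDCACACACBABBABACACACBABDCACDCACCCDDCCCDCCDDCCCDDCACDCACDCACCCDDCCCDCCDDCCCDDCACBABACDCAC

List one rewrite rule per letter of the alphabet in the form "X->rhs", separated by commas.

A->DC, B->CCD, C->AC, D->BAB

  step 4 ⇒ step 5: CCDDCCCDDCACBABACDCACDCACDCACCCDDCCCDCCDDCCCDDCACDCACDCACCCDDCCCDACACBABBABACACACBABBABACDCAC ⇒ AC·AC·BAB·BAB·AC·AC·AC·BAB·BAB·AC·DC·AC·CCD·DC·CCD·DC·AC·BAB·AC·DC·AC·BAB·AC·DC·AC·BAB·AC·DC·AC·AC·AC·BAB·BAB·AC·AC·AC·BAB·AC·AC·BAB·BAB·AC·AC·AC·BAB·BAB·AC·DC·AC·BAB·AC·DC·AC·BAB·AC·DC·AC·AC·AC·BAB·BAB·AC·AC·AC·BAB·DC·AC·DC·AC·CCD·DC·CCD·CCD·DC·CCD·DC·AC·DC·AC·DC·AC·CCD·DC·CCD·CCD·DC·CCD·DC·AC·BAB·AC·DC·AC
    A ↦ DC
    B ↦ CCD
    C ↦ AC
    D ↦ BAB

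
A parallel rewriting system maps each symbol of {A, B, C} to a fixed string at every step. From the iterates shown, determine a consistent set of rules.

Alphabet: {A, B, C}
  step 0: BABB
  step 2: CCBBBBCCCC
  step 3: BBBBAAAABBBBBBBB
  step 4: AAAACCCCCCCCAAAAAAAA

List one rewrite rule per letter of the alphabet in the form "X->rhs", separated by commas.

A->CC, B->A, C->BB

  step 3 ⇒ step 4: BBBBAAAABBBBBBBB ⇒ A·A·A·A·CC·CC·CC·CC·A·A·A·A·A·A·A·A
    A ↦ CC
    B ↦ A
  step 2 ⇒ step 3: CCBBBBCCCC ⇒ BB·BB·A·A·A·A·BB·BB·BB·BB
    C ↦ BB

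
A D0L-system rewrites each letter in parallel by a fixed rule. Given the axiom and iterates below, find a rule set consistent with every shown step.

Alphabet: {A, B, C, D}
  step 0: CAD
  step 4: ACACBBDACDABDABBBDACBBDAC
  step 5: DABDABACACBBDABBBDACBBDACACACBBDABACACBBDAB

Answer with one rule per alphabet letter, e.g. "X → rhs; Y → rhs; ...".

A->D, B->AC, C->AB, D->BB

  step 4 ⇒ step 5: ACACBBDACDABDABBBDACBBDAC ⇒ D·AB·D·AB·AC·AC·BB·D·AB·BB·D·AC·BB·D·AC·AC·AC·BB·D·AB·AC·AC·BB·D·AB
    A ↦ D
    B ↦ AC
    C ↦ AB
    D ↦ BB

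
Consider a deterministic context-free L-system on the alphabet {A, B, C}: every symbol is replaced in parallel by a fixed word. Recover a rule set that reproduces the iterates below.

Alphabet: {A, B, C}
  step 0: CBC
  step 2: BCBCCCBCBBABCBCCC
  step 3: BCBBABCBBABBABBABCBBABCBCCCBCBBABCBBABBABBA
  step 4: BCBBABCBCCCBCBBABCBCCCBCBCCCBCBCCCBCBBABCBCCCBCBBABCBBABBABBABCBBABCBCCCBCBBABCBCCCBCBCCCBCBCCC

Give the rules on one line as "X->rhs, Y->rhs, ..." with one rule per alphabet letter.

A->CC, B->BC, C->BBA

  step 3 ⇒ step 4: BCBBABCBBABBABBABCBBABCBCCCBCBBABCBBABBABBA ⇒ BC·BBA·BC·BC·CC·BC·BBA·BC·BC·CC·BC·BC·CC·BC·BC·CC·BC·BBA·BC·BC·CC·BC·BBA·BC·BBA·BBA·BBA·BC·BBA·BC·BC·CC·BC·BBA·BC·BC·CC·BC·BC·CC·BC·BC·CC
    A ↦ CC
    B ↦ BC
    C ↦ BBA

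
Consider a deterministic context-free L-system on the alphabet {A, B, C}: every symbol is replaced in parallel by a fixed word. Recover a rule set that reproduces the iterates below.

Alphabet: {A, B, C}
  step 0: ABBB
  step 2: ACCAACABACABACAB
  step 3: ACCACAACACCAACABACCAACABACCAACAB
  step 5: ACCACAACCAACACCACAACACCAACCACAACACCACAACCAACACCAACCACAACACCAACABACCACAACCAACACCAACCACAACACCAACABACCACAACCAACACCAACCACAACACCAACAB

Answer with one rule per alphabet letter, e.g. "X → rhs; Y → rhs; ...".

A->AC, B->AB, C->CA

  step 2 ⇒ step 3: ACCAACABACABACAB ⇒ AC·CA·CA·AC·AC·CA·AC·AB·AC·CA·AC·AB·AC·CA·AC·AB
    A ↦ AC
    B ↦ AB
    C ↦ CA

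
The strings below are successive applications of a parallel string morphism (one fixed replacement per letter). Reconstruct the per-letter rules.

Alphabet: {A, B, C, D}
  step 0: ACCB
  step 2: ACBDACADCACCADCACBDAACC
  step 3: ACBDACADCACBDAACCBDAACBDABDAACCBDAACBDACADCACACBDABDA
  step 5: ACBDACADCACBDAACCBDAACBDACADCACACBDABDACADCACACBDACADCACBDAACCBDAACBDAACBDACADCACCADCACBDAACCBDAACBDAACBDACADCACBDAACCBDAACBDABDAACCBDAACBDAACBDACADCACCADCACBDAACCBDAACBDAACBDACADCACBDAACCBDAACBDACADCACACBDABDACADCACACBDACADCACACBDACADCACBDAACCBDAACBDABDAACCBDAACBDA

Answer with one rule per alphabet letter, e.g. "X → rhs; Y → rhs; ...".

  step 2 ⇒ step 3: ACBDACADCACCADCACBDAACC ⇒ AC·BDA·CAD·C·AC·BDA·AC·C·BDA·AC·BDA·BDA·AC·C·BDA·AC·BDA·CAD·C·AC·AC·BDA·BDA
    A ↦ AC
    B ↦ CAD
    C ↦ BDA
    D ↦ C

A->AC, B->CAD, C->BDA, D->C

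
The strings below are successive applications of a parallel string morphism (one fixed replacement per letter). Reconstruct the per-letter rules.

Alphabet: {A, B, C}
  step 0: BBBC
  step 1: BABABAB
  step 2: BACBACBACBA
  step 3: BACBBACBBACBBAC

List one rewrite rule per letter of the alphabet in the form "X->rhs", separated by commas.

  step 2 ⇒ step 3: BACBACBACBA ⇒ BA·C·B·BA·C·B·BA·C·B·BA·C
    A ↦ C
    B ↦ BA
    C ↦ B

A->C, B->BA, C->B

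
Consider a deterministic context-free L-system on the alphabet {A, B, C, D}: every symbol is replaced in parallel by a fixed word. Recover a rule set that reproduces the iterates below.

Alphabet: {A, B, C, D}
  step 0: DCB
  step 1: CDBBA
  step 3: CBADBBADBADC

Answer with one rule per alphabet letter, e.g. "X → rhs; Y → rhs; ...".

  step 0 ⇒ step 1: DCB ⇒ C·DB·BA
    B ↦ BA
    C ↦ DB
    D ↦ C
    A ↦ D  (constrained at step 1)

A->D, B->BA, C->DB, D->C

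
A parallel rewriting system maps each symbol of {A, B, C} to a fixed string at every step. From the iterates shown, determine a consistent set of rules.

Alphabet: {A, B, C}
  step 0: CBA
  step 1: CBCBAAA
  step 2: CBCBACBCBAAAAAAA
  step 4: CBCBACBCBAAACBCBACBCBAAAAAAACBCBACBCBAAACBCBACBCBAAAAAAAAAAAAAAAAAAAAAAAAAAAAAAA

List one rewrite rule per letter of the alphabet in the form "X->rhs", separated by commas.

A->AA, B->CBA, C->CB

  step 1 ⇒ step 2: CBCBAAA ⇒ CB·CBA·CB·CBA·AA·AA·AA
    A ↦ AA
    B ↦ CBA
    C ↦ CB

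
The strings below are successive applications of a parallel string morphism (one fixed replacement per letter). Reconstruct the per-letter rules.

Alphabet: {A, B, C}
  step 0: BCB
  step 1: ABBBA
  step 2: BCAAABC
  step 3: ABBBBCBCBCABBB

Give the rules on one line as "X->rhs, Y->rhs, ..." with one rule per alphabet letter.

A->BC, B->A, C->BBB

  step 2 ⇒ step 3: BCAAABC ⇒ A·BBB·BC·BC·BC·A·BBB
    A ↦ BC
    B ↦ A
    C ↦ BBB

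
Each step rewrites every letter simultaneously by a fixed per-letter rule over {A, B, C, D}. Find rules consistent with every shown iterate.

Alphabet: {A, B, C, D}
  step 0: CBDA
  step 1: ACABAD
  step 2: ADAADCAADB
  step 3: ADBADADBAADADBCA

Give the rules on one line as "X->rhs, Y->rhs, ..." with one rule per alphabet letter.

A->AD, B->CA, C->A, D->B

  step 2 ⇒ step 3: ADAADCAADB ⇒ AD·B·AD·AD·B·A·AD·AD·B·CA
    A ↦ AD
    B ↦ CA
    C ↦ A
    D ↦ B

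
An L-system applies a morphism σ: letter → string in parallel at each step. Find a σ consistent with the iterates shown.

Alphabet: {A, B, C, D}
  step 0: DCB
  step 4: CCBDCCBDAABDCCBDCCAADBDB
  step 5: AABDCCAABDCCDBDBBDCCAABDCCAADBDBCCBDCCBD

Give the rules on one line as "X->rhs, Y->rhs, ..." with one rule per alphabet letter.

  step 4 ⇒ step 5: CCBDCCBDAABDCCBDCCAADBDB ⇒ A·A·BD·CC·A·A·BD·CC·DB·DB·BD·CC·A·A·BD·CC·A·A·DB·DB·CC·BD·CC·BD
    A ↦ DB
    B ↦ BD
    C ↦ A
    D ↦ CC

A->DB, B->BD, C->A, D->CC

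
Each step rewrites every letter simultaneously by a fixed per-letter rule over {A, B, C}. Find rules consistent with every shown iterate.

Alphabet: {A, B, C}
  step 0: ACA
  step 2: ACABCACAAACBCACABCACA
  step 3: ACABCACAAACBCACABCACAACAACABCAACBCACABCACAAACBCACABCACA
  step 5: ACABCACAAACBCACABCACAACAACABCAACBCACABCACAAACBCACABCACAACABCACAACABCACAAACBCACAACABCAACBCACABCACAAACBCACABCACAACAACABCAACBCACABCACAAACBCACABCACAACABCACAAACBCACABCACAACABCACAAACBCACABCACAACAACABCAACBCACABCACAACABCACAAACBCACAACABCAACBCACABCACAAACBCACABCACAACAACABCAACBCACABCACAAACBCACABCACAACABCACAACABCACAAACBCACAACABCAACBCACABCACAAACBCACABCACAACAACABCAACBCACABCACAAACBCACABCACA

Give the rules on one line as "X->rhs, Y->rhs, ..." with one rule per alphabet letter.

  step 2 ⇒ step 3: ACABCACAAACBCACABCACA ⇒ ACA·BC·ACA·AAC·BC·ACA·BC·ACA·ACA·ACA·BC·AAC·BC·ACA·BC·ACA·AAC·BC·ACA·BC·ACA
    A ↦ ACA
    B ↦ AAC
    C ↦ BC

A->ACA, B->AAC, C->BC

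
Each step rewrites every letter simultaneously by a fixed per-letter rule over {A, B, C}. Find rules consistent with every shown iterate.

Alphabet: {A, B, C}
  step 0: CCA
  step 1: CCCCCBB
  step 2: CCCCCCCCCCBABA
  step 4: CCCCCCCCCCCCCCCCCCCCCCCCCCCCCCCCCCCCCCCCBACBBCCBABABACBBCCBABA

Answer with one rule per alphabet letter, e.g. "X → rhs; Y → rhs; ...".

A->CBB, B->BA, C->CC

  step 1 ⇒ step 2: CCCCCBB ⇒ CC·CC·CC·CC·CC·BA·BA
    B ↦ BA
    C ↦ CC
  step 0 ⇒ step 1: CCA ⇒ CC·CC·CBB
    A ↦ CBB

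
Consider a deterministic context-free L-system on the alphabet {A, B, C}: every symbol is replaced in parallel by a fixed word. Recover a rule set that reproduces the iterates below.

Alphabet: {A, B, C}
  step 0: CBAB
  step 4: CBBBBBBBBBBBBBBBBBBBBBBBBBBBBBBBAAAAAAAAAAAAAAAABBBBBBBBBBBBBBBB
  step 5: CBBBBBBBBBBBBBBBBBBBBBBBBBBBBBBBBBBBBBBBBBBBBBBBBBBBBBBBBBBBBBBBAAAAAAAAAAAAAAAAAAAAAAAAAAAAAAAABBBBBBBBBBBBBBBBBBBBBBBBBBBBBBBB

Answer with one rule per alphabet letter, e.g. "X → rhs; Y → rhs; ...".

A->AA, B->BB, C->CB

  step 4 ⇒ step 5: CBBBBBBBBBBBBBBBBBBBBBBBBBBBBBBBAAAAAAAAAAAAAAAABBBBBBBBBBBBBBBB ⇒ CB·BB·BB·BB·BB·BB·BB·BB·BB·BB·BB·BB·BB·BB·BB·BB·BB·BB·BB·BB·BB·BB·BB·BB·BB·BB·BB·BB·BB·BB·BB·BB·AA·AA·AA·AA·AA·AA·AA·AA·AA·AA·AA·AA·AA·AA·AA·AA·BB·BB·BB·BB·BB·BB·BB·BB·BB·BB·BB·BB·BB·BB·BB·BB
    A ↦ AA
    B ↦ BB
    C ↦ CB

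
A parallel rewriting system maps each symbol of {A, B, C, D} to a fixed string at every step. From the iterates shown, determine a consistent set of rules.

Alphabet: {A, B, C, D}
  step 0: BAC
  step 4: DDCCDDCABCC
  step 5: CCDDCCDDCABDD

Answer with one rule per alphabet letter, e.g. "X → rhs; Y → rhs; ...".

  step 4 ⇒ step 5: DDCCDDCABCC ⇒ C·C·D·D·C·C·D·D·CAB·D·D
    A ↦ D
    B ↦ CAB
    C ↦ D
    D ↦ C

A->D, B->CAB, C->D, D->C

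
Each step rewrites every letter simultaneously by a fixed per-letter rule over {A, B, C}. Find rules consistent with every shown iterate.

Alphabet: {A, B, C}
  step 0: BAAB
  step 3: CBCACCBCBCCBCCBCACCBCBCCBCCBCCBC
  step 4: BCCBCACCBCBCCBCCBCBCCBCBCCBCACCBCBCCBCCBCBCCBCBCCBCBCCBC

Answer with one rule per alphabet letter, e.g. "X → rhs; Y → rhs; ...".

A->ACC, B->C, C->BC

  step 3 ⇒ step 4: CBCACCBCBCCBCCBCACCBCBCCBCCBCCBC ⇒ BC·C·BC·ACC·BC·BC·C·BC·C·BC·BC·C·BC·BC·C·BC·ACC·BC·BC·C·BC·C·BC·BC·C·BC·BC·C·BC·BC·C·BC
    A ↦ ACC
    B ↦ C
    C ↦ BC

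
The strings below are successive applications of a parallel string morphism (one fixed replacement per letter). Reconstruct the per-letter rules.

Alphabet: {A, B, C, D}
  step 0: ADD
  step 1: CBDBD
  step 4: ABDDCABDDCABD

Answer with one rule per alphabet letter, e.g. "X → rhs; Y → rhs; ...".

  step 0 ⇒ step 1: ADD ⇒ C·BD·BD
    A ↦ C
    D ↦ BD
    B ↦ A  (constrained at step 1)
    C ↦ D  (constrained at step 1)

A->C, B->A, C->D, D->BD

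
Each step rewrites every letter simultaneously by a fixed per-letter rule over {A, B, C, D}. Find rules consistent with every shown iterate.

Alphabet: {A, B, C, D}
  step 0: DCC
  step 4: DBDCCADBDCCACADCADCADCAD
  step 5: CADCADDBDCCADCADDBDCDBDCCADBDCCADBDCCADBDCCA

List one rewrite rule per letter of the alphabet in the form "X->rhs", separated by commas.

  step 4 ⇒ step 5: DBDCCADBDCCACADCADCADCAD ⇒ CA·D·CA·D·D·BDC·CA·D·CA·D·D·BDC·D·BDC·CA·D·BDC·CA·D·BDC·CA·D·BDC·CA
    A ↦ BDC
    B ↦ D
    C ↦ D
    D ↦ CA

A->BDC, B->D, C->D, D->CA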